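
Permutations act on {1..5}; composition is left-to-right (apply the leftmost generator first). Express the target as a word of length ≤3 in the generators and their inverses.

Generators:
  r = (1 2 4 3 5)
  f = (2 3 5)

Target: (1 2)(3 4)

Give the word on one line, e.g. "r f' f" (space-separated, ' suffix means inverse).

  after f: (2 3 5)
  after f: (2 5 3)
  after r: (1 2)(3 4)

f f r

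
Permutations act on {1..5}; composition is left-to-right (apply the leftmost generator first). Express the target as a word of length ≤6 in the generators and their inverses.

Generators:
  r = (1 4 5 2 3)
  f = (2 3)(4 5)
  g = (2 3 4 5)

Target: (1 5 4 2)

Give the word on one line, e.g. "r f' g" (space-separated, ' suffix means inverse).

g f' r' r' r'

  after g: (2 3 4 5)
  after f': (3 5)
  after r': (1 3 4)(2 5)
  after r': (1 2 4 3)
  after r': (1 5 4 2)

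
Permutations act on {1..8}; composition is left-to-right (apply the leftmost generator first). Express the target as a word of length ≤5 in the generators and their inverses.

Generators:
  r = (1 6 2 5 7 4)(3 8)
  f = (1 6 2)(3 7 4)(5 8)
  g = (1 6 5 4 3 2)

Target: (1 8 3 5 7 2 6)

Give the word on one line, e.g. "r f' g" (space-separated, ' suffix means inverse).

  after r': (1 4 7 5 2 6)(3 8)
  after g': (1 5 3 8 4 7 6 2)
  after f: (1 8 3 5 7 2 6)

r' g' f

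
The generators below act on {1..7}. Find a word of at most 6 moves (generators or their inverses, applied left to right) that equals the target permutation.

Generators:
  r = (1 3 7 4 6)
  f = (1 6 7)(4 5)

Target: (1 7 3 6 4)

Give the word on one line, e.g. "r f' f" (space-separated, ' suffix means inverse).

f' f' r f f

  after f': (1 7 6)(4 5)
  after f': (1 6 7)
  after r: (3 7)(4 6)
  after f: (1 6 5 4 7 3)
  after f: (1 7 3 6 4)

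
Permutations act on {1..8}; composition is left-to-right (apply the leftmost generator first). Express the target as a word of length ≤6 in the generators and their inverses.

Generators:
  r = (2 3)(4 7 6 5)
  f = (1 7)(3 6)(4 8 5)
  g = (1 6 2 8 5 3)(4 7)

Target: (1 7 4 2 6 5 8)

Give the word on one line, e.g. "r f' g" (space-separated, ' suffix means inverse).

f r' g r' g

  after f: (1 7)(3 6)(4 8 5)
  after r': (1 4 8 6 2 3 7)
  after g: (1 7 6 8 2)(3 4 5)
  after r': (1 4 6 8 3 5 2)
  after g: (1 7 4 2 6 5 8)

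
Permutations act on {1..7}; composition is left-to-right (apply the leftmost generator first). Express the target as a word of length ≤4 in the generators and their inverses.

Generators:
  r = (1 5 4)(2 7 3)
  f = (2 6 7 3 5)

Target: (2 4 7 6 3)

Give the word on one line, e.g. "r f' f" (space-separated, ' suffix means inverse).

  after r': (1 4 5)(2 3 7)
  after f: (1 4 2 5)(6 7)
  after r: (2 4 7 6 3)

r' f r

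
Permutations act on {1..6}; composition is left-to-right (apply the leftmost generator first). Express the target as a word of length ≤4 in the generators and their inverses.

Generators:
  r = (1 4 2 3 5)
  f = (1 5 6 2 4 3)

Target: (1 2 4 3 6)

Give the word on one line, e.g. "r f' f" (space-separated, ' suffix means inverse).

  after r': (1 5 3 2 4)
  after r': (1 3 4 5 2)
  after f': (1 4)(2 3)(5 6)
  after f': (1 2 4 3 6)

r' r' f' f'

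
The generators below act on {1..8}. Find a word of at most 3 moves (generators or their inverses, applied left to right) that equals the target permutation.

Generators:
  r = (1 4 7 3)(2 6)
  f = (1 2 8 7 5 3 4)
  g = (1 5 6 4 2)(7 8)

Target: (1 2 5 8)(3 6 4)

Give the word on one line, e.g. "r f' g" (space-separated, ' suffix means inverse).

  after f': (1 4 3 5 7 8 2)
  after g: (1 2 5 8)(3 6 4)

f' g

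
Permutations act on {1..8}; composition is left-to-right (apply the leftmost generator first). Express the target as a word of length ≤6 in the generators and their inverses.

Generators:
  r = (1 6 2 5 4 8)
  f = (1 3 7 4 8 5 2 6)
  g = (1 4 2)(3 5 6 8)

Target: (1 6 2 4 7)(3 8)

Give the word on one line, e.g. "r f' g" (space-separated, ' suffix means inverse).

  after r: (1 6 2 5 4 8)
  after r: (1 2 4)(5 8 6)
  after f: (1 6 2 8)(3 7 4)
  after f: (2 5)(3 4 7 8)
  after r: (1 6 2 4 7)(3 8)

r r f f r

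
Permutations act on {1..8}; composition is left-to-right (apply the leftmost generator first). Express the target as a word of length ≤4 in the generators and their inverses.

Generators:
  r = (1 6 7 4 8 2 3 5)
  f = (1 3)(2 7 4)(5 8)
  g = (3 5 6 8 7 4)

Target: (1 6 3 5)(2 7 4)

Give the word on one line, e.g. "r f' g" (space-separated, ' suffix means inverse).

  after g: (3 5 6 8 7 4)
  after r': (1 5)(2 8 6 4)
  after g: (1 6 3 5)(2 7 4)

g r' g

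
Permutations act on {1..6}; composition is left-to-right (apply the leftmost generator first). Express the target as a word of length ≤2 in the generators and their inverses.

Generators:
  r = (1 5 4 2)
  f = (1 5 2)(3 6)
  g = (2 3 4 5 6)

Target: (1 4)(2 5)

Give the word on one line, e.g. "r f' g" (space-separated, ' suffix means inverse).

  after r': (1 2 4 5)
  after r': (1 4)(2 5)

r' r'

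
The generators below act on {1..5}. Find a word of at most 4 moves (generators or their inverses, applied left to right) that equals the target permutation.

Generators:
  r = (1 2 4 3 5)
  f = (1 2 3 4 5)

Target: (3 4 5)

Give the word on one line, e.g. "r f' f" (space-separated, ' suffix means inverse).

r' f r' f

  after r': (1 5 3 4 2)
  after f: (3 5 4)
  after r': (1 5 2)
  after f: (3 4 5)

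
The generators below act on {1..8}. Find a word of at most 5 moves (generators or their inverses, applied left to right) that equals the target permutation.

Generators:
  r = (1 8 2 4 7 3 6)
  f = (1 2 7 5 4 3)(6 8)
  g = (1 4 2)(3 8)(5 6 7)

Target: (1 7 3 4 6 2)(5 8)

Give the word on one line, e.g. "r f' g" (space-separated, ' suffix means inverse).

  after f: (1 2 7 5 4 3)(6 8)
  after g: (2 5)(3 4 8 7 6)
  after g: (1 4 3 2 6 8 5)
  after r: (1 7 3 4 6 2)(5 8)

f g g r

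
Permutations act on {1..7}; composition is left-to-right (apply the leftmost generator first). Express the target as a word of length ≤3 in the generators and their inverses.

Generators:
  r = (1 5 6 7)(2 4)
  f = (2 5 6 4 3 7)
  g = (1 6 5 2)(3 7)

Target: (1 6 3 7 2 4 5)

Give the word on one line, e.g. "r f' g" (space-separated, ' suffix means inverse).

r g'

  after r: (1 5 6 7)(2 4)
  after g': (1 6 3 7 2 4 5)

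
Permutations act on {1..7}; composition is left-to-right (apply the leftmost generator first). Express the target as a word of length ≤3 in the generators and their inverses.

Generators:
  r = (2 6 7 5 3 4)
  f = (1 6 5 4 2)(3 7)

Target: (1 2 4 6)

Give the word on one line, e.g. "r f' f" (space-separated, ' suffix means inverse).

  after r': (2 4 3 5 7 6)
  after f: (1 6)(3 4 7 5)
  after r': (1 2 4 6)

r' f r'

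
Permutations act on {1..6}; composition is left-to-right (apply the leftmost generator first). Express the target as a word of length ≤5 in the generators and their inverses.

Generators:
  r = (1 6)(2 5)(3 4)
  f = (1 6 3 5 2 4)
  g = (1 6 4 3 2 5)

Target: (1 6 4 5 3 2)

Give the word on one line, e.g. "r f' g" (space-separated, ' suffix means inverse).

  after r': (1 6)(2 5)(3 4)
  after f': (2 3)(4 6)
  after g: (1 6 3 5)
  after f': (2 5 4)
  after g: (1 6 4 5 3 2)

r' f' g f' g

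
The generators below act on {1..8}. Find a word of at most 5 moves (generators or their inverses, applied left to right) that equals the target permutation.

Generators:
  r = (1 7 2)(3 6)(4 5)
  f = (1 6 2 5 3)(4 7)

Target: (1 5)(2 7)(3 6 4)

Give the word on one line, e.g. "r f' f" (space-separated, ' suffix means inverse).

f r' f'

  after f: (1 6 2 5 3)(4 7)
  after r': (1 3 2 4)(5 6 7)
  after f': (1 5)(2 7)(3 6 4)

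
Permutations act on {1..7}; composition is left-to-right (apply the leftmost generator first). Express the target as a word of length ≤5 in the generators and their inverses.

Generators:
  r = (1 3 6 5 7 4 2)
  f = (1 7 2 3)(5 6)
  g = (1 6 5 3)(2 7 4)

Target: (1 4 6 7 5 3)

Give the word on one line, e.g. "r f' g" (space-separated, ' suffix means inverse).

r' f' g

  after r': (1 2 4 7 5 6 3)
  after f': (1 7 6 2 4)
  after g: (1 4 6 7 5 3)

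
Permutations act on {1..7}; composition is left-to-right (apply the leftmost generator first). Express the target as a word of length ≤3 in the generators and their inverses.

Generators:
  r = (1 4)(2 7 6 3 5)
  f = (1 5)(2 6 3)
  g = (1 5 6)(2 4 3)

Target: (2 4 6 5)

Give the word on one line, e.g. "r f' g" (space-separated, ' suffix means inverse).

g f'

  after g: (1 5 6)(2 4 3)
  after f': (2 4 6 5)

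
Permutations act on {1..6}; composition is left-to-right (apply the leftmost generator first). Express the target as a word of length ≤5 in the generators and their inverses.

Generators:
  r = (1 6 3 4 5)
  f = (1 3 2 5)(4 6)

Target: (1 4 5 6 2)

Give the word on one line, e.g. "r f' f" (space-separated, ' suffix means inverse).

  after f': (1 5 2 3)(4 6)
  after r': (1 4)(2 6 3 5)
  after f: (1 6 2 4 3)
  after r: (1 3 6 2 5)
  after r: (1 4 5 6 2)

f' r' f r r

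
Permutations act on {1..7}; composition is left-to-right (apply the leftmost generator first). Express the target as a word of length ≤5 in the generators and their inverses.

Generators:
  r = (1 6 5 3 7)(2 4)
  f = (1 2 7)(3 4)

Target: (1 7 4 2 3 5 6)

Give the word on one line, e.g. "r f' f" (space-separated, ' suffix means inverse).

r' f' f' f'

  after r': (1 7 3 5 6)(2 4)
  after f': (1 2 3 5 6 7 4)
  after f': (2 4 7 3 5 6)
  after f': (1 7 4 2 3 5 6)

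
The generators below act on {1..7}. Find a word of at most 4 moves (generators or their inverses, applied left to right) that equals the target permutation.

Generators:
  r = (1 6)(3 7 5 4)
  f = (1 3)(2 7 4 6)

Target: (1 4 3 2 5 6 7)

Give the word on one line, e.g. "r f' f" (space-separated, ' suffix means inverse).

  after f: (1 3)(2 7 4 6)
  after r: (1 7 3 6 2 5 4)
  after f: (1 4 3 2 5 6 7)

f r f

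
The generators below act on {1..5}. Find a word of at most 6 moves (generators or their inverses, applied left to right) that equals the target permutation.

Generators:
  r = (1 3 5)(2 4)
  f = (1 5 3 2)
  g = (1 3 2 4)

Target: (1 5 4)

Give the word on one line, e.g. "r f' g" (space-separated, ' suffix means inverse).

g f' f' r'

  after g: (1 3 2 4)
  after f': (1 5)(2 4)
  after f': (2 4 3 5)
  after r': (1 5 4)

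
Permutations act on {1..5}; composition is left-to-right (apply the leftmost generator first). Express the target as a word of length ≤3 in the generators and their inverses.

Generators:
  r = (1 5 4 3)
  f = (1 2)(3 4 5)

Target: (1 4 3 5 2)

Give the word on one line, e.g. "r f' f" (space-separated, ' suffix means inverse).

r' f

  after r': (1 3 4 5)
  after f: (1 4 3 5 2)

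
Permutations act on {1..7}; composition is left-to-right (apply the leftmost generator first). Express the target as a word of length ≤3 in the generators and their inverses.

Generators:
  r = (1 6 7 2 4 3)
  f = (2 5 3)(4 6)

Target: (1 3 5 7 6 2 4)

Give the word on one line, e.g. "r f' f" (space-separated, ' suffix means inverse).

f' r'

  after f': (2 3 5)(4 6)
  after r': (1 3 5 7 6 2 4)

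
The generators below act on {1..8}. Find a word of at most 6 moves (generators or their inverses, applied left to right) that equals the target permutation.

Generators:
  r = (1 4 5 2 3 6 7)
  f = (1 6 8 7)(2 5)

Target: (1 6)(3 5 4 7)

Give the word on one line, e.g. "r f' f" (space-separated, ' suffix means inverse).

f' f' r' f'

  after f': (1 7 8 6)(2 5)
  after f': (1 8)(6 7)
  after r': (1 8 7 3 2 5 4)
  after f': (1 6)(3 5 4 7)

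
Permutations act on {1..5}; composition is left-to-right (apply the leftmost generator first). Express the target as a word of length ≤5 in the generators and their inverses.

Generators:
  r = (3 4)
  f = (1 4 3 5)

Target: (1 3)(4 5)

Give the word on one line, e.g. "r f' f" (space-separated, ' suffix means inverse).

  after f: (1 4 3 5)
  after f: (1 3)(4 5)
  after r: (1 4 5 3)
  after r: (1 3)(4 5)

f f r r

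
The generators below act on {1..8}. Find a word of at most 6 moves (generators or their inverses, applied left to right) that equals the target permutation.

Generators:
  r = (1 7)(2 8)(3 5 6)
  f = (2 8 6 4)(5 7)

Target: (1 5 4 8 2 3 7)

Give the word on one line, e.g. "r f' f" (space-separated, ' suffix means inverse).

  after f': (2 4 6 8)(5 7)
  after f': (2 6)(4 8)
  after r: (1 7)(2 3 5 6 8 4)
  after f: (1 5 4 8 2 3 7)

f' f' r f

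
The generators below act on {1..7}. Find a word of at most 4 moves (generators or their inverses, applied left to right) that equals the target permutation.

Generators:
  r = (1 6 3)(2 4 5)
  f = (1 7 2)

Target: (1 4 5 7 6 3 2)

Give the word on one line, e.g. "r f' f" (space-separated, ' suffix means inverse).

f' r f'

  after f': (1 2 7)
  after r: (1 4 5 2 7 6 3)
  after f': (1 4 5 7 6 3 2)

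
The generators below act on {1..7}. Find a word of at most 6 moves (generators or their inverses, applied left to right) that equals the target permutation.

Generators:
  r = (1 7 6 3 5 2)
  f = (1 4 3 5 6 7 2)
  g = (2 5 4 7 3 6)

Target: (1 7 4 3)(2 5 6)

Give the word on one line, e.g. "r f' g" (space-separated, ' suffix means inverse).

  after g': (2 6 3 7 4 5)
  after g': (2 3 4)(5 6 7)
  after r': (1 2 6)(3 4 5 7)
  after f': (1 7 4 3)(2 5 6)

g' g' r' f'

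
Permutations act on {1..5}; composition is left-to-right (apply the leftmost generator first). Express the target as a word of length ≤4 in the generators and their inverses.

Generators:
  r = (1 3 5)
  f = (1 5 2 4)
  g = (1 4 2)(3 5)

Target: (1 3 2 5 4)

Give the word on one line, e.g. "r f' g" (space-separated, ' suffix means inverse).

f r f r'

  after f: (1 5 2 4)
  after r: (2 4 3 5)
  after f: (1 5 4 3 2)
  after r': (1 3 2 5 4)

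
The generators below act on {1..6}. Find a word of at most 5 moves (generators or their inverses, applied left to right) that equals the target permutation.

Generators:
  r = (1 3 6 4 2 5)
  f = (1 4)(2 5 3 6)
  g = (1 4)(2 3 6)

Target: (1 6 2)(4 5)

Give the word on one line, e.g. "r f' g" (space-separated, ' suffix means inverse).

  after g: (1 4)(2 3 6)
  after g: (2 6 3)
  after r: (1 3 5)(2 4)
  after f: (1 6 2)(4 5)

g g r f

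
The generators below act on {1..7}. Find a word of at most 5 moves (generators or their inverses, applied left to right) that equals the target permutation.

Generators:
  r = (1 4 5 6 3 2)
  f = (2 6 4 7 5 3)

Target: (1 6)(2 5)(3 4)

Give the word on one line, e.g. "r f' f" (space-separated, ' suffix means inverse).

r r r

  after r: (1 4 5 6 3 2)
  after r: (1 5 3)(2 4 6)
  after r: (1 6)(2 5)(3 4)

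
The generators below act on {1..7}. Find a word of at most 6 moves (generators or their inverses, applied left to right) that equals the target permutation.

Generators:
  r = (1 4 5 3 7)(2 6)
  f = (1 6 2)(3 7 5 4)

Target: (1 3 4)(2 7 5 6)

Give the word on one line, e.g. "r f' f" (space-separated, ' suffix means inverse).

r' f' r' r' f

  after r': (1 7 3 5 4)(2 6)
  after f': (1 3 7 4 2)
  after r': (1 5 4 6 2 7)
  after r': (1 4 2 3 5)
  after f: (1 3 4)(2 7 5 6)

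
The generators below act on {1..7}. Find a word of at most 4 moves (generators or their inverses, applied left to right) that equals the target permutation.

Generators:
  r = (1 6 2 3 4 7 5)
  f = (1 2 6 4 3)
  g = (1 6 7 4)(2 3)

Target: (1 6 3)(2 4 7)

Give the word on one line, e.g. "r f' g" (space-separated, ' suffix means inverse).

  after g': (1 4 7 6)(2 3)
  after f': (1 6 3)(2 4 7)

g' f'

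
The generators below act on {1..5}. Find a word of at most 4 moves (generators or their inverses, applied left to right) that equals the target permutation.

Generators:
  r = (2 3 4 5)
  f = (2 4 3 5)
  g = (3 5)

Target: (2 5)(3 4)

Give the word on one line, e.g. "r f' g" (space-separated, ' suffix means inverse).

  after f: (2 4 3 5)
  after f: (2 3)(4 5)
  after r': (3 5)
  after r': (2 5)(3 4)

f f r' r'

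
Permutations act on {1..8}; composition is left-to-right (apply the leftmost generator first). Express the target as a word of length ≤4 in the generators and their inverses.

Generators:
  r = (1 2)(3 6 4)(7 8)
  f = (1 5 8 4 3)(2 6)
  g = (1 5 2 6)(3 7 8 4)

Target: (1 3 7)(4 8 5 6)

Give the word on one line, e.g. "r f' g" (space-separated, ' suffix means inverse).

  after g: (1 5 2 6)(3 7 8 4)
  after f: (1 8 3 7 4)(5 6)
  after f: (1 4 5 2 6 8)(3 7)
  after f: (1 3 7)(4 8 5 6)

g f f f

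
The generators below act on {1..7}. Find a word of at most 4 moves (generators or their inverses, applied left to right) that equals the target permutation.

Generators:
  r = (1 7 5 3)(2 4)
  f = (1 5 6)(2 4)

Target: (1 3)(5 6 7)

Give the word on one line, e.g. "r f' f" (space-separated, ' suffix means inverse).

  after f: (1 5 6)(2 4)
  after r: (1 3)(5 6 7)

f r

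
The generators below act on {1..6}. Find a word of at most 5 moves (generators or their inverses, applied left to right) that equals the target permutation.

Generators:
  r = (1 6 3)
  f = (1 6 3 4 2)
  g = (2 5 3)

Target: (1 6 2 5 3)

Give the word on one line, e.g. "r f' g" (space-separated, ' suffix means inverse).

  after r': (1 3 6)
  after r': (1 6 3)
  after g: (1 6 2 5 3)

r' r' g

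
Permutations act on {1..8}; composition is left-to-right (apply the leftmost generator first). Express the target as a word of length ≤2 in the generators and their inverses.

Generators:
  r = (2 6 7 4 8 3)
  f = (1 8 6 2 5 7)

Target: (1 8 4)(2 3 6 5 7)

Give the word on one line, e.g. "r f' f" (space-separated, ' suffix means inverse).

r' f

  after r': (2 3 8 4 7 6)
  after f: (1 8 4)(2 3 6 5 7)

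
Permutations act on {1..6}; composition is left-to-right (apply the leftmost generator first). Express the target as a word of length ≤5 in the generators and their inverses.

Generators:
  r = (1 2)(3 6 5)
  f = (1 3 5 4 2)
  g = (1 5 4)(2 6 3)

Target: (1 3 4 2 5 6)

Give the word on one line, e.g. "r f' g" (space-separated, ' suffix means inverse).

  after f: (1 3 5 4 2)
  after r: (1 6 5 4)
  after f: (1 6 4 3 5 2)
  after g: (1 3 4 2 5 6)

f r f g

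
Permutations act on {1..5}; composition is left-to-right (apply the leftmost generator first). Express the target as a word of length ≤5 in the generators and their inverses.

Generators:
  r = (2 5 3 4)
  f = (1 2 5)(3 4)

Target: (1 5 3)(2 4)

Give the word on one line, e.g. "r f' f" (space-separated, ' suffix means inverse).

f r f f r

  after f: (1 2 5)(3 4)
  after r: (1 5)(2 3)
  after f: (2 4 3 5)
  after f: (1 2 3)
  after r: (1 5 3)(2 4)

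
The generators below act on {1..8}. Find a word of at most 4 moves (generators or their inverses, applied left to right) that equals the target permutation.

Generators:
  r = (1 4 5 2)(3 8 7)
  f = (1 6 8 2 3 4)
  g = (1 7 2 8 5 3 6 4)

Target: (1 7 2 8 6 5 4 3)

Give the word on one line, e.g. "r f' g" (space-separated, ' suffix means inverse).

r' g r

  after r': (1 2 5 4)(3 7 8)
  after g: (1 8 6 4 7 5)(2 3)
  after r: (1 7 2 8 6 5 4 3)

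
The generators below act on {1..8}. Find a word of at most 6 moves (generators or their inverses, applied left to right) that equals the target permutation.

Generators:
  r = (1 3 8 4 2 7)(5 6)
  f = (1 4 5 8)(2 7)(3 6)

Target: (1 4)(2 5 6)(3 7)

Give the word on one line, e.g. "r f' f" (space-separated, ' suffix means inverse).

r' f' r f' r'

  after r': (1 7 2 4 8 3)(5 6)
  after f': (1 2)(3 8 6 4 5)
  after r: (1 7)(2 3 4 6)(5 8)
  after f': (1 2 6 7 8 4 3)
  after r': (1 4)(2 5 6)(3 7)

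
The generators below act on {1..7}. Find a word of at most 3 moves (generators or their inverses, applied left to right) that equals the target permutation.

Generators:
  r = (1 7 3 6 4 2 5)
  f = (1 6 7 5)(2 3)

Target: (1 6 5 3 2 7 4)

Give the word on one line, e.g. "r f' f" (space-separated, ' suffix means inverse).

  after r: (1 7 3 6 4 2 5)
  after r: (1 3 4 5 7 6 2)
  after r: (1 6 5 3 2 7 4)

r r r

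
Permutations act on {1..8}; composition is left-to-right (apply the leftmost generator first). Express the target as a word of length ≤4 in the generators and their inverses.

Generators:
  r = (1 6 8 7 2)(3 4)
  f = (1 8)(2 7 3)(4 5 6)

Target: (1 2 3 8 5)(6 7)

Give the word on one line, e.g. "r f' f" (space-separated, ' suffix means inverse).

  after f: (1 8)(2 7 3)(4 5 6)
  after r: (1 7 4 5 8 6 3)
  after f': (1 2 3 8 5)(6 7)

f r f'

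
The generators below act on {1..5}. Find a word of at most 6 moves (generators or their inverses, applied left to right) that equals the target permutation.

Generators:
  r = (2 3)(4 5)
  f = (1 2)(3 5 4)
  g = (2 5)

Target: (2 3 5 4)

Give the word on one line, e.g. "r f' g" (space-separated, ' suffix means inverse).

r g g g

  after r: (2 3)(4 5)
  after g: (2 3 5 4)
  after g: (2 3)(4 5)
  after g: (2 3 5 4)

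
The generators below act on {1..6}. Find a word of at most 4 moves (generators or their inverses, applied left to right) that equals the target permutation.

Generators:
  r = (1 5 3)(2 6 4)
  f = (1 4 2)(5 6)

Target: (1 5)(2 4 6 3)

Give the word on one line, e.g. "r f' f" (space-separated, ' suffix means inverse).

  after f': (1 2 4)(5 6)
  after r: (1 6 3)(4 5)
  after f': (1 5)(2 4 6 3)

f' r f'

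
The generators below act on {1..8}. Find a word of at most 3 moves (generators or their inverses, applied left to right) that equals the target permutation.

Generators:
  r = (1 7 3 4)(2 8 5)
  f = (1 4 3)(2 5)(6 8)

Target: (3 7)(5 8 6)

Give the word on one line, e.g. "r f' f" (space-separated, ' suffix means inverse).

  after f: (1 4 3)(2 5)(6 8)
  after r: (3 7)(5 8 6)

f r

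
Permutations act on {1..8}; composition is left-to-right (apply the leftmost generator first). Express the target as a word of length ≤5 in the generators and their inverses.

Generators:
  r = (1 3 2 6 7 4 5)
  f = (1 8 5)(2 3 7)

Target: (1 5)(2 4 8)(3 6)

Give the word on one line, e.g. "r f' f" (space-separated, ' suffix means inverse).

f' r f'

  after f': (1 5 8)(2 7 3)
  after r: (2 4 5 8 3 6 7)
  after f': (1 5)(2 4 8)(3 6)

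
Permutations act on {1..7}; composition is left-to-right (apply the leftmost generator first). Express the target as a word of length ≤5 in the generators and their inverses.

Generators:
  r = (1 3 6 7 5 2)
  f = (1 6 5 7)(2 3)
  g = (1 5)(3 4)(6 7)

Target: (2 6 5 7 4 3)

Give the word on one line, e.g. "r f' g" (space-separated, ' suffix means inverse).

  after r': (1 2 5 7 6 3)
  after r': (1 5 6)(2 7 3)
  after g: (2 6 5 7 4 3)

r' r' g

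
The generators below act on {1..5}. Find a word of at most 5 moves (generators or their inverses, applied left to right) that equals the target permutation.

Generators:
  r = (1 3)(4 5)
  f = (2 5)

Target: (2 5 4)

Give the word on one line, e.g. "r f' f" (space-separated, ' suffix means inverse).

  after f': (2 5)
  after r': (1 3)(2 4 5)
  after f': (1 3)(2 4)
  after r: (2 5 4)

f' r' f' r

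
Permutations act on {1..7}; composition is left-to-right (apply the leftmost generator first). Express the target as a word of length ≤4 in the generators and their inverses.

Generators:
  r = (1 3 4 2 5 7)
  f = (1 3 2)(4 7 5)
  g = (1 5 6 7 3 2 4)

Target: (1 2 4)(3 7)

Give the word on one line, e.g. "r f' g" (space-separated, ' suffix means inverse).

r f' f'

  after r: (1 3 4 2 5 7)
  after f': (2 7)(3 5 4)
  after f': (1 2 4)(3 7)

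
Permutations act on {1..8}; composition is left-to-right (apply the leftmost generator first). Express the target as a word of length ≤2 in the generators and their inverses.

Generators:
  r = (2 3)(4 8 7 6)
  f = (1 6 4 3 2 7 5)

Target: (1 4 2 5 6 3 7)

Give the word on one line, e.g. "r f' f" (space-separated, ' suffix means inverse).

f f

  after f: (1 6 4 3 2 7 5)
  after f: (1 4 2 5 6 3 7)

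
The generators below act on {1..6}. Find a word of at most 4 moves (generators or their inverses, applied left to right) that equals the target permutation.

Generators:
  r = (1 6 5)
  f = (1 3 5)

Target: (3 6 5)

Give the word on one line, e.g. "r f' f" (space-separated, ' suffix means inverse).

f f r' r'

  after f: (1 3 5)
  after f: (1 5 3)
  after r': (1 6)(3 5)
  after r': (3 6 5)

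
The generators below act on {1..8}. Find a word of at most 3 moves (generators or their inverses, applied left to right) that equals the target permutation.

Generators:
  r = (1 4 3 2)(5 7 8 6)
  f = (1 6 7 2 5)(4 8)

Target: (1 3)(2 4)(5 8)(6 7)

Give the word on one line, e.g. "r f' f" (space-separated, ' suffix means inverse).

  after r': (1 2 3 4)(5 6 8 7)
  after r': (1 3)(2 4)(5 8)(6 7)

r' r'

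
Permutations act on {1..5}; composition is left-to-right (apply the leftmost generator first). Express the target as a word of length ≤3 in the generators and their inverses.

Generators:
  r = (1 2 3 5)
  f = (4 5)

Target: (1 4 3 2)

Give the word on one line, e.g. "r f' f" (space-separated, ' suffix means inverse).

f r' f

  after f: (4 5)
  after r': (1 5 4 3 2)
  after f: (1 4 3 2)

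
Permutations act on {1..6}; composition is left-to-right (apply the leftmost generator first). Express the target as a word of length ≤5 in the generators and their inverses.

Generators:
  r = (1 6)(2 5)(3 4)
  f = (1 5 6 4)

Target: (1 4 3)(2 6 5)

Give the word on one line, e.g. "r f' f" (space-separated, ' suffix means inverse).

f' r f' r

  after f': (1 4 6 5)
  after r: (1 3 4)(2 5 6)
  after f': (1 3 6 2)
  after r: (1 4 3)(2 6 5)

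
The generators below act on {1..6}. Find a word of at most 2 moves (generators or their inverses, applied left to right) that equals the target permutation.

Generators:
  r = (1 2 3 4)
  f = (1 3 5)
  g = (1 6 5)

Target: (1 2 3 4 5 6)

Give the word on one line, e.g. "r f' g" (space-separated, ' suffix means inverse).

  after r: (1 2 3 4)
  after g': (1 2 3 4 5 6)

r g'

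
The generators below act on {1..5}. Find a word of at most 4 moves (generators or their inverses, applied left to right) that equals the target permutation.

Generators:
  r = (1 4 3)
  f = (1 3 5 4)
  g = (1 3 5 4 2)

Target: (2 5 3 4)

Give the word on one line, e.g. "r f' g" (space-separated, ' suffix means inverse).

g r' f

  after g: (1 3 5 4 2)
  after r': (1 4 2 3 5)
  after f: (2 5 3 4)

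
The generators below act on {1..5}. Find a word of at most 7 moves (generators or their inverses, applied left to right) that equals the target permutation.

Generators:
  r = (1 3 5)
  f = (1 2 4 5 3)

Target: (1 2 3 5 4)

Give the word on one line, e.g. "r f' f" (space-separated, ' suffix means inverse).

f f f r f

  after f: (1 2 4 5 3)
  after f: (1 4 3 2 5)
  after f: (1 5 2 3 4)
  after r: (2 5)(3 4)
  after f: (1 2 3 5 4)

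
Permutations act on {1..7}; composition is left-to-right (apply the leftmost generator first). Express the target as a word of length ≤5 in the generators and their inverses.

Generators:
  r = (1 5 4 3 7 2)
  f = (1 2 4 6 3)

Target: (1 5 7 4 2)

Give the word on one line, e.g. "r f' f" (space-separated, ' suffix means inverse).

r' f r' f

  after r': (1 2 7 3 4 5)
  after f: (1 4 5 2 7)(3 6)
  after r': (1 5 7 2 3 6 4)
  after f: (1 5 7 4 2)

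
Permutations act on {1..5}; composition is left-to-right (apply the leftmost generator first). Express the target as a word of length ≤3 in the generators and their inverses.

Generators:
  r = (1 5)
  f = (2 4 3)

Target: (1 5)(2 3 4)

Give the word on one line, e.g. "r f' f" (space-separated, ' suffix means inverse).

  after r: (1 5)
  after f': (1 5)(2 3 4)

r f'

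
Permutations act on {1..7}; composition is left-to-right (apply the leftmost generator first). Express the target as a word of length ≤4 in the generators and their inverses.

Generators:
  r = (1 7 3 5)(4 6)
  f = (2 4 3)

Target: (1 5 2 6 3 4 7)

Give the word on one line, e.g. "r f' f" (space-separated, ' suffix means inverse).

f r' f

  after f: (2 4 3)
  after r': (1 5 3 2 6 4 7)
  after f: (1 5 2 6 3 4 7)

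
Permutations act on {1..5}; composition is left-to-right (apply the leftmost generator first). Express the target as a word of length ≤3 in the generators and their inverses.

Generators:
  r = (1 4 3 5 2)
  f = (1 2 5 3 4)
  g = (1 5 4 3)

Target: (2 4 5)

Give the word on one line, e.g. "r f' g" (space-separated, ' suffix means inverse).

f' g g

  after f': (1 4 3 5 2)
  after g: (1 3 4)(2 5)
  after g: (2 4 5)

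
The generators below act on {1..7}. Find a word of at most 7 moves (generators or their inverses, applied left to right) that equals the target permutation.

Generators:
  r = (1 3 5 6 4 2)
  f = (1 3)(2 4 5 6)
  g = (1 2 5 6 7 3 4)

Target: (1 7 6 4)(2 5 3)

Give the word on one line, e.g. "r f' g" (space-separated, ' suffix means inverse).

  after g: (1 2 5 6 7 3 4)
  after r: (2 6 7 5 4 3)
  after r: (1 3)(2 4 5)(6 7)
  after g': (1 7 5)(2 3 4)
  after r: (1 7 6 4)(2 5 3)

g r r g' r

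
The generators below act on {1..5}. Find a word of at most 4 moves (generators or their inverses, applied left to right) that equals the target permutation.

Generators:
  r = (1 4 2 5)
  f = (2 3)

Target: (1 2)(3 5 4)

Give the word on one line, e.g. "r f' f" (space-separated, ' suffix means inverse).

  after r: (1 4 2 5)
  after f': (1 4 3 2 5)
  after r: (1 2)(3 5 4)

r f' r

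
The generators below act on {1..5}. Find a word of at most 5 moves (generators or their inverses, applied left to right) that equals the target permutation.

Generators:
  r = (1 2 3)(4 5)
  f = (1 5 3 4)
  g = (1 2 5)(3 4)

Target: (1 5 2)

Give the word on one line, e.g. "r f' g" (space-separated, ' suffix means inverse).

  after g: (1 2 5)(3 4)
  after r: (1 3 5 2 4)
  after g': (1 4 5)(2 3)
  after r: (1 5 2)

g r g' r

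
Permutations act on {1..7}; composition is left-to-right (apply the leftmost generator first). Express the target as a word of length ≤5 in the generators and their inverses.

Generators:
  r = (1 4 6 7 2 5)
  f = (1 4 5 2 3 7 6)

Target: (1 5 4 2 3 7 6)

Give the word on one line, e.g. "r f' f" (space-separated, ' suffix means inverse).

r f r f f

  after r: (1 4 6 7 2 5)
  after f: (1 5 4)(3 7)
  after r: (2 5 6 7 3)
  after f: (1 4 5)
  after f: (1 5 4 2 3 7 6)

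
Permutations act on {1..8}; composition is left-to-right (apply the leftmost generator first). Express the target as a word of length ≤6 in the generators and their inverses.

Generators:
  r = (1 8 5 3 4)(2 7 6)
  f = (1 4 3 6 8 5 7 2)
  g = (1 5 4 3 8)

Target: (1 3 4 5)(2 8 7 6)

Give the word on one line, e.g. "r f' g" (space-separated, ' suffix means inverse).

f r f r'

  after f: (1 4 3 6 8 5 7 2)
  after r: (2 8 3)(5 6)
  after f: (1 4 3)(2 5 8 6 7)
  after r': (1 3 4 5)(2 8 7 6)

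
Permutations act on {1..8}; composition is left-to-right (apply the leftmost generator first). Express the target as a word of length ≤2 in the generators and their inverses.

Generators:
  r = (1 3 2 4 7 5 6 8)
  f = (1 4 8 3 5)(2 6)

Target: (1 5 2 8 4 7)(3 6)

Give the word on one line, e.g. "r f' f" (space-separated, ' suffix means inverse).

  after r: (1 3 2 4 7 5 6 8)
  after f: (1 5 2 8 4 7)(3 6)

r f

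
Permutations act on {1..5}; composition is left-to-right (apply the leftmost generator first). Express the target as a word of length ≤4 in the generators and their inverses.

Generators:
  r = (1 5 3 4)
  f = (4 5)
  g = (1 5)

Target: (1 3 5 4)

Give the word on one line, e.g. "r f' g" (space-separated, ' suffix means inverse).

g' f r'

  after g': (1 5)
  after f: (1 4 5)
  after r': (1 3 5 4)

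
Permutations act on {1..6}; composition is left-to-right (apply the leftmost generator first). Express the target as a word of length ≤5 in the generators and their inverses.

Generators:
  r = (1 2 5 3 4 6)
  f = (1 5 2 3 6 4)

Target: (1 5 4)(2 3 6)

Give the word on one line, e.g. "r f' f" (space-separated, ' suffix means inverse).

r' f' f' f'

  after r': (1 6 4 3 5 2)
  after f': (1 3)(2 4)
  after f': (1 2 6 3 4 5)
  after f': (1 5 4)(2 3 6)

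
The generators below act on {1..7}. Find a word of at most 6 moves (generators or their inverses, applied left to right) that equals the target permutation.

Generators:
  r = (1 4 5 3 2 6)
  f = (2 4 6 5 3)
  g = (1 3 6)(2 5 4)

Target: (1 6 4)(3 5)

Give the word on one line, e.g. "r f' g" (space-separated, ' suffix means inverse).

g g r g'

  after g: (1 3 6)(2 5 4)
  after g: (1 6 3)(2 4 5)
  after r: (2 5 6)(3 4)
  after g': (1 6 4)(3 5)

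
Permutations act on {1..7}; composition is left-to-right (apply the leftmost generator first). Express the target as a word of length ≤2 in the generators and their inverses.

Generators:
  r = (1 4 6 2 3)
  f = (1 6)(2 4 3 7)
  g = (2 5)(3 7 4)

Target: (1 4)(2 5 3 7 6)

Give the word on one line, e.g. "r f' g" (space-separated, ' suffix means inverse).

  after g: (2 5)(3 7 4)
  after r: (1 4)(2 5 3 7 6)

g r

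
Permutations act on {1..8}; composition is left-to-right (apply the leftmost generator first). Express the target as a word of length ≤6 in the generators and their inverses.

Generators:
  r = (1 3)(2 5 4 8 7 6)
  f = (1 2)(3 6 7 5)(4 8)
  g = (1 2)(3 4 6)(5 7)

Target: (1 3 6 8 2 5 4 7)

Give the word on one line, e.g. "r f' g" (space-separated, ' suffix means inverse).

  after f': (1 2)(3 5 7 6)(4 8)
  after g: (3 7)(4 8 6)
  after f': (1 2)(3 6 8)(5 7)
  after r': (1 6 4 5 8)(2 3 7)
  after f': (1 3 6 8 2 5 4 7)

f' g f' r' f'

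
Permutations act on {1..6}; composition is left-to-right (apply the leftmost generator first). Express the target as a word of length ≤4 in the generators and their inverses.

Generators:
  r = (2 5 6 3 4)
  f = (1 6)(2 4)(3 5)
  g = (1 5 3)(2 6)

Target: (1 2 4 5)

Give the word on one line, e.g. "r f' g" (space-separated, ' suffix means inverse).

  after g': (1 3 5)(2 6)
  after r: (1 4 2 3 6 5)
  after r: (1 2 4 5)

g' r r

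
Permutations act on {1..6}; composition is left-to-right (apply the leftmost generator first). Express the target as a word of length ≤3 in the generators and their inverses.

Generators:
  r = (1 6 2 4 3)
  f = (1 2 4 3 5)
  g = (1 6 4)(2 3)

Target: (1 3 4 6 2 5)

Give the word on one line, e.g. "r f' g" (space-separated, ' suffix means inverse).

g' f

  after g': (1 4 6)(2 3)
  after f: (1 3 4 6 2 5)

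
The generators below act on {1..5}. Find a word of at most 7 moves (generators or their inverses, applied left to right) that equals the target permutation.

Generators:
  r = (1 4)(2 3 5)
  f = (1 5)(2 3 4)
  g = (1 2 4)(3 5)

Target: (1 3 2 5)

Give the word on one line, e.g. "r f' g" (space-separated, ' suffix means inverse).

g' g' g' g' f'

  after g': (1 4 2)(3 5)
  after g': (1 2 4)
  after g': (3 5)
  after g': (1 4 2)
  after f': (1 3 2 5)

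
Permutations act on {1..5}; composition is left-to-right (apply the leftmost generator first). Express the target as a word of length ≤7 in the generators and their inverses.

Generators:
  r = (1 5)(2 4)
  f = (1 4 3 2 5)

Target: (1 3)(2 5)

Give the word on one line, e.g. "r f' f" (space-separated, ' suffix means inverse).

  after f: (1 4 3 2 5)
  after r': (1 2)(3 4)
  after r': (1 4 3 2 5)
  after r': (1 2)(3 4)
  after f': (1 3)(2 5)

f r' r' r' f'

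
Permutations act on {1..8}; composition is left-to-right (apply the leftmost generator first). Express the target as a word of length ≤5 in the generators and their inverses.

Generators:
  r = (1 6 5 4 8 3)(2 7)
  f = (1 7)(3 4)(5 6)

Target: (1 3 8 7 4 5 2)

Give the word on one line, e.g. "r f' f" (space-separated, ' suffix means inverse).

  after r': (1 3 8 4 5 6)(2 7)
  after r': (1 8 5)(3 4 6)
  after f: (1 8 6 4 5 7)
  after r': (1 4 6 5 2 7 3 8)
  after f': (1 3 8 7 4 5 2)

r' r' f r' f'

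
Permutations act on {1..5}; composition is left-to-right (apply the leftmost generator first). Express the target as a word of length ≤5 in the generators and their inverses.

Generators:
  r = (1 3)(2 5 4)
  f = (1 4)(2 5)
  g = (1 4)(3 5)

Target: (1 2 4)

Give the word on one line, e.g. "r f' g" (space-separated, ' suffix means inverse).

  after r: (1 3)(2 5 4)
  after g': (1 5)(2 3 4)
  after r': (1 2)(3 5)
  after g': (1 2 4)

r g' r' g'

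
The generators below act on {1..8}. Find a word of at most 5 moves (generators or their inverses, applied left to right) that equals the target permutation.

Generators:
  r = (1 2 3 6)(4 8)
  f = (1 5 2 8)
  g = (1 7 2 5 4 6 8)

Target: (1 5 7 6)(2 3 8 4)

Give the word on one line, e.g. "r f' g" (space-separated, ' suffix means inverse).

f g' r' f

  after f: (1 5 2 8)
  after g': (1 2 6 4 5 7)
  after r': (2 3)(4 5 7 6 8)
  after f: (1 5 7 6)(2 3 8 4)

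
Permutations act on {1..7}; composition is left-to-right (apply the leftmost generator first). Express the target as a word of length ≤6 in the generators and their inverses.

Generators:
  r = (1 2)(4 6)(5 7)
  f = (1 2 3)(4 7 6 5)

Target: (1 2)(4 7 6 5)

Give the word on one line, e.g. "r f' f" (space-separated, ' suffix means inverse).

f f f r

  after f: (1 2 3)(4 7 6 5)
  after f: (1 3 2)(4 6)(5 7)
  after f: (4 5 6 7)
  after r: (1 2)(4 7 6 5)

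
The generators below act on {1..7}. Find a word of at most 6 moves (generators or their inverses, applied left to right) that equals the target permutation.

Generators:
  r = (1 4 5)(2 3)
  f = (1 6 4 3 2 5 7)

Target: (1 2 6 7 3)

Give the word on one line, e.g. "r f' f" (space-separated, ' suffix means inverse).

r' f' f' r'

  after r': (1 5 4)(2 3)
  after f': (1 2 4 7 5 6)
  after f': (1 3 4 5)(2 6 7)
  after r': (1 2 6 7 3)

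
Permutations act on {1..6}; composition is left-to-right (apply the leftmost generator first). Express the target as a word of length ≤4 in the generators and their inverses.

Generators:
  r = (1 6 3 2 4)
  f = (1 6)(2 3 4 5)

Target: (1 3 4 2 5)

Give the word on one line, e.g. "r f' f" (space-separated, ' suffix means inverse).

  after f': (1 6)(2 5 4 3)
  after r: (1 3 4 2 5)

f' r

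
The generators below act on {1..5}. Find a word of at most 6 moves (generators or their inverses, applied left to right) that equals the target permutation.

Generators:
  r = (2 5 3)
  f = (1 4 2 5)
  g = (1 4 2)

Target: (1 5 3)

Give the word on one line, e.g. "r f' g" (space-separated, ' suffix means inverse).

f' r r f

  after f': (1 5 2 4)
  after r: (1 3 2 4)
  after r: (1 2 4)(3 5)
  after f: (1 5 3)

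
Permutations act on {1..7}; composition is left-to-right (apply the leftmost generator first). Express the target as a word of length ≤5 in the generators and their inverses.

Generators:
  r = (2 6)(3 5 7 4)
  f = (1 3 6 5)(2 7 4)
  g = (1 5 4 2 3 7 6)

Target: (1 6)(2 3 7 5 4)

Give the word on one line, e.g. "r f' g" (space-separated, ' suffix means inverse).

g g f r

  after g: (1 5 4 2 3 7 6)
  after g: (1 4 3 6 5 2 7)
  after f: (1 2 4 6)(3 5 7)
  after r: (1 6)(2 3 7 5 4)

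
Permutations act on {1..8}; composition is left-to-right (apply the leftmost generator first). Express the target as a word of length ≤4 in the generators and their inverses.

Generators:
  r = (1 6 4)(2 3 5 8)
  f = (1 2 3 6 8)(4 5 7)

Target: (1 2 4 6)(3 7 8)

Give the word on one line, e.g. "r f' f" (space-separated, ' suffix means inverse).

f r f'

  after f: (1 2 3 6 8)(4 5 7)
  after r: (1 3 4 8 6 2 5 7)
  after f': (1 2 4 6)(3 7 8)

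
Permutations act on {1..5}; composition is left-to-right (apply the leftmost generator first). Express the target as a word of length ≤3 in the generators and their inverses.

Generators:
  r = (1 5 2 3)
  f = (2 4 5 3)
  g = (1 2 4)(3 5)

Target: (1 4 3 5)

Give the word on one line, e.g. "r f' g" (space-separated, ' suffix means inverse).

  after r: (1 5 2 3)
  after f': (1 4 2 5 3)
  after r: (1 4 3 5)

r f' r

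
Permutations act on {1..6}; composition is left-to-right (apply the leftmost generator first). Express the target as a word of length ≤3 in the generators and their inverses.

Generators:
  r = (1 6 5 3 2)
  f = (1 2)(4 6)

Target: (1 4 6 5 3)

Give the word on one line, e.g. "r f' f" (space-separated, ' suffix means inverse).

  after r: (1 6 5 3 2)
  after f: (1 4 6 5 3)

r f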